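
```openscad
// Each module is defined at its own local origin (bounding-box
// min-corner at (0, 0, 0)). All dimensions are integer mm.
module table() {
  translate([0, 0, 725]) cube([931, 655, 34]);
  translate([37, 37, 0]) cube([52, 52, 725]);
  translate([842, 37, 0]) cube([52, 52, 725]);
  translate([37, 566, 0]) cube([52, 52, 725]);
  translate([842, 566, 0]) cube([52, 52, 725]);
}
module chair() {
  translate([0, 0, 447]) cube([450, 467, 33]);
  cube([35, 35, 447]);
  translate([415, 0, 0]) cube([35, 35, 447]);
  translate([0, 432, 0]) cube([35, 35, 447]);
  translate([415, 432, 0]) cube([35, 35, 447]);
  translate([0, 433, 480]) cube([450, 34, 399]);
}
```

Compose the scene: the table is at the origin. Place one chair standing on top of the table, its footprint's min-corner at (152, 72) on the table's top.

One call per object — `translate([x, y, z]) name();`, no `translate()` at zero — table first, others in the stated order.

table();
translate([152, 72, 759]) chair();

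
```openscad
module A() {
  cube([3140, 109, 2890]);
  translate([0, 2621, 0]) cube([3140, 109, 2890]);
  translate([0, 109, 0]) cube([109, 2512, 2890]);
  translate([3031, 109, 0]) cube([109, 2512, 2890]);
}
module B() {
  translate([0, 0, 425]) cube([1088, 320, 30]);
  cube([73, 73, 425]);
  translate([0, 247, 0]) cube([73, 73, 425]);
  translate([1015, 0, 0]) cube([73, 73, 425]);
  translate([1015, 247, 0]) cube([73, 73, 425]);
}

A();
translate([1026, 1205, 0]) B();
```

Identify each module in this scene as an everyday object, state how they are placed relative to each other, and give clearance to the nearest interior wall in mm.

Clearances: x = 917, y = 1096; minimum 917 mm.

A is a house frame. B is a bench. The bench sits inside the house frame, centred. The clearance to the nearest interior wall is 917 mm.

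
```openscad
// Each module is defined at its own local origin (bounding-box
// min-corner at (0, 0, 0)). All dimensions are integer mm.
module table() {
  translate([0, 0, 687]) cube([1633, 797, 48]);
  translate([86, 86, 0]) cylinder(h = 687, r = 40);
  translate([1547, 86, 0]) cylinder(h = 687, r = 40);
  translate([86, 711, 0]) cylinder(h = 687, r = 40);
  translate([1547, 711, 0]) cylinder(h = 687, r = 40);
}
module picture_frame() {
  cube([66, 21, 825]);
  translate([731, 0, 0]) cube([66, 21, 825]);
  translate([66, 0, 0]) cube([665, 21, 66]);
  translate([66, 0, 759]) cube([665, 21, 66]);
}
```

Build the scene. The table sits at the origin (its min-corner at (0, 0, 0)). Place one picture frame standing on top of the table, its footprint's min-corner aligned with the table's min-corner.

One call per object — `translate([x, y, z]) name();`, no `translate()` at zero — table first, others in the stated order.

table();
translate([0, 0, 735]) picture_frame();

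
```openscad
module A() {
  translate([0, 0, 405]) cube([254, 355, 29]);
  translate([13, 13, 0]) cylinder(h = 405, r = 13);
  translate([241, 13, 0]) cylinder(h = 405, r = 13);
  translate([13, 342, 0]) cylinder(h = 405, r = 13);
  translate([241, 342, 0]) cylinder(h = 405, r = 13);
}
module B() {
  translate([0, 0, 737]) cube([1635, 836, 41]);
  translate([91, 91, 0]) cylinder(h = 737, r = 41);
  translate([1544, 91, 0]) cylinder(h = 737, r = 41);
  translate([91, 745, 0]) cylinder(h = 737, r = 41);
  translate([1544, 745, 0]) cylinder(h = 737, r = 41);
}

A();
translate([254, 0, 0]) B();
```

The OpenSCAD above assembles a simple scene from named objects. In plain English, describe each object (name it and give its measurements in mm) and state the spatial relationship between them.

A is a four-legged stool. The seat is a 254×355×29 mm slab whose top surface is at z = 434 mm; four round legs, each 26 mm in diameter, run from the floor (z = 0) to the underside of the seat, each leg's axis is inset half a diameter from the nearest pair of seat edges (so the leg's bounding box is flush with the corner).

B is a table with a 1635×836 mm rectangular top, 41 mm thick, top surface at z = 778 mm, supported by four round legs of 82 mm diameter, each leg's bounding box inset 50 mm from the nearest pair of top edges, running from the floor.

The table is against the stool's +x side, with their −y faces flush.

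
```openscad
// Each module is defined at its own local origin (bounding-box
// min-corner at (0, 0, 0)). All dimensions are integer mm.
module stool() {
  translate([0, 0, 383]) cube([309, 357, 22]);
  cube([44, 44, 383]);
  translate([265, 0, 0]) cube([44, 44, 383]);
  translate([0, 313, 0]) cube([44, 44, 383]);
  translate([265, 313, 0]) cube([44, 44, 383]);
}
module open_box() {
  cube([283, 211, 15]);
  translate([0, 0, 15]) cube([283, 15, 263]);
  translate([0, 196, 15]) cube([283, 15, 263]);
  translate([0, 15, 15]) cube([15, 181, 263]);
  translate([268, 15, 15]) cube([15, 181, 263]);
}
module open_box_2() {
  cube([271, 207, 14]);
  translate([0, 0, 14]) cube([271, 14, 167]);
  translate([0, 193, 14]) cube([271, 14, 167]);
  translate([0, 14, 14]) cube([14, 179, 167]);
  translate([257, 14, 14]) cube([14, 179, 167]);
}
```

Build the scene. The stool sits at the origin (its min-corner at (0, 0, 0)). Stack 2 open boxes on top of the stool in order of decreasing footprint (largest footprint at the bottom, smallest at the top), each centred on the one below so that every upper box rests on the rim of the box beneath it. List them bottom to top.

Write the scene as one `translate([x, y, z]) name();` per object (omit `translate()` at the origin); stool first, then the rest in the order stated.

stool();
translate([13, 73, 405]) open_box();
translate([19, 75, 683]) open_box_2();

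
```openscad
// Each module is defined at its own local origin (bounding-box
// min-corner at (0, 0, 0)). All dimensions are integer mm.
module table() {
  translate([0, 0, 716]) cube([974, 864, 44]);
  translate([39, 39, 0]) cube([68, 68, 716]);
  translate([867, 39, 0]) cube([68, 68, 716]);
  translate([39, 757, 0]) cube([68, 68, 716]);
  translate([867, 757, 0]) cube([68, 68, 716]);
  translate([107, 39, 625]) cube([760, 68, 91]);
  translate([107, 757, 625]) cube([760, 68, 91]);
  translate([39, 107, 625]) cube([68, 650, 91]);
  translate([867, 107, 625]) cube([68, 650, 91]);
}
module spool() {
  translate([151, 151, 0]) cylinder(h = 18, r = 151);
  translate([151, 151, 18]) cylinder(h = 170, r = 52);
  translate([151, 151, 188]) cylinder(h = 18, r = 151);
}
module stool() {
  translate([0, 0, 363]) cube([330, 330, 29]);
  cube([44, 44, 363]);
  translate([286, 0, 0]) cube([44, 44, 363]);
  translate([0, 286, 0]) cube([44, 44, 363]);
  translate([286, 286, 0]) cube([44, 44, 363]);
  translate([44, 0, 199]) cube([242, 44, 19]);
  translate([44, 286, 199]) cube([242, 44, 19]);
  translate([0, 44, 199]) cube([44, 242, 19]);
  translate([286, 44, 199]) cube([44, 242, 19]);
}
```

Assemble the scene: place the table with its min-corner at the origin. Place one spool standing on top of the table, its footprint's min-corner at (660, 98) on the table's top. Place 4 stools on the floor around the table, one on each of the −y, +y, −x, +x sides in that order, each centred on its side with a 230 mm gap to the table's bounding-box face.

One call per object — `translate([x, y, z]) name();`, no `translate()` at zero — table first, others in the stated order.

table();
translate([660, 98, 760]) spool();
translate([322, -560, 0]) stool();
translate([322, 1094, 0]) stool();
translate([-560, 267, 0]) stool();
translate([1204, 267, 0]) stool();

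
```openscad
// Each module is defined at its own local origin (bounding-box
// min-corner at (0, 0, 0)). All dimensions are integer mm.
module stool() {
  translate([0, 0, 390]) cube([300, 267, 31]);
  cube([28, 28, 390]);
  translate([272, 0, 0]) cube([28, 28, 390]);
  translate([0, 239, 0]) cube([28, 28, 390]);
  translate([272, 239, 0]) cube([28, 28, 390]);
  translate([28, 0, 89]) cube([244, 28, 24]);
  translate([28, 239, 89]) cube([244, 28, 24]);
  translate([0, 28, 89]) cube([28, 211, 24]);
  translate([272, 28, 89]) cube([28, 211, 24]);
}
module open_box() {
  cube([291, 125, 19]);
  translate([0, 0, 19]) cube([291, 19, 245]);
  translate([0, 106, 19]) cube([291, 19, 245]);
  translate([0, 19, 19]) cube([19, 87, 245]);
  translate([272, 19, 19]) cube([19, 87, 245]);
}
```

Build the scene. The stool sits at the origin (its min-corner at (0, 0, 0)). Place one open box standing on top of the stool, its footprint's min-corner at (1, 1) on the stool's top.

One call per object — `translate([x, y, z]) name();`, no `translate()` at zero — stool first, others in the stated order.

stool();
translate([1, 1, 421]) open_box();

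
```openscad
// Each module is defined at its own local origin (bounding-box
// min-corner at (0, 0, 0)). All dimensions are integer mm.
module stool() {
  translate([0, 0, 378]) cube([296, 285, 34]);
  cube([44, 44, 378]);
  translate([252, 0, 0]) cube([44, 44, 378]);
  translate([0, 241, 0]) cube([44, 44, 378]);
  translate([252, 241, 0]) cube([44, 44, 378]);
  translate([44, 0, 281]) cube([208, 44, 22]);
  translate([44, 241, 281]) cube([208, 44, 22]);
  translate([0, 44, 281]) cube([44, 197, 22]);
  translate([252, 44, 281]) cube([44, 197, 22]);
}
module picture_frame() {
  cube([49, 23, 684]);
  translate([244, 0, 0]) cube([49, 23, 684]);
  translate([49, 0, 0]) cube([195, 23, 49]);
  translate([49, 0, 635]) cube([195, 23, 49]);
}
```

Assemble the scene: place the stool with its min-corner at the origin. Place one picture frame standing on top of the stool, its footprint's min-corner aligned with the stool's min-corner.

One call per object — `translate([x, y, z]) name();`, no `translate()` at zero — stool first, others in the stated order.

stool();
translate([0, 0, 412]) picture_frame();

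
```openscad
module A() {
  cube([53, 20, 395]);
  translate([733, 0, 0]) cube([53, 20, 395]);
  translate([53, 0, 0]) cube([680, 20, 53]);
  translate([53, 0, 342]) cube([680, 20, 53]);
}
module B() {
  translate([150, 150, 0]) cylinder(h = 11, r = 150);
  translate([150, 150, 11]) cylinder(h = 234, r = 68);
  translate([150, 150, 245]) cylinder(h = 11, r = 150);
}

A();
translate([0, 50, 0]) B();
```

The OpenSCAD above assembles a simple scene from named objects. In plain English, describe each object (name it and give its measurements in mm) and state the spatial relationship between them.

A is a picture frame with a 680×289 mm rectangular opening (x by z) and a uniform 53 mm border on every side. Frame depth is 20 mm along y. It is built from two vertical stiles running the full outside height and two horizontal rails spanning the gap between the stiles.

B is a spool: two coaxial disc flanges of radius 150 mm and thickness 11 mm, joined by a core cylinder of radius 68 mm and height 234 mm. The lower flange rests on z = 0 and the three cylinders share a vertical axis.

The spool is on the floor beside the picture frame on its +y side.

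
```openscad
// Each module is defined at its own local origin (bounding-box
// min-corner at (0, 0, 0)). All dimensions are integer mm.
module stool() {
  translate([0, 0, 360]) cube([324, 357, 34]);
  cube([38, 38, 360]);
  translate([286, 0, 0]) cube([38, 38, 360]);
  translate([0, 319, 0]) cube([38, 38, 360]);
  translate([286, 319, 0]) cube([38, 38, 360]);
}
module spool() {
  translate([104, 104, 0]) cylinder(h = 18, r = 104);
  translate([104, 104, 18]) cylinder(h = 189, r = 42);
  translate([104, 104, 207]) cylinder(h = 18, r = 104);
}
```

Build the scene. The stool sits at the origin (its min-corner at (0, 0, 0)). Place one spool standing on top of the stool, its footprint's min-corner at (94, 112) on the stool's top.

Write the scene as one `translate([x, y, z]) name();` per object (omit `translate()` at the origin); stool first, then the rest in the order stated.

stool();
translate([94, 112, 394]) spool();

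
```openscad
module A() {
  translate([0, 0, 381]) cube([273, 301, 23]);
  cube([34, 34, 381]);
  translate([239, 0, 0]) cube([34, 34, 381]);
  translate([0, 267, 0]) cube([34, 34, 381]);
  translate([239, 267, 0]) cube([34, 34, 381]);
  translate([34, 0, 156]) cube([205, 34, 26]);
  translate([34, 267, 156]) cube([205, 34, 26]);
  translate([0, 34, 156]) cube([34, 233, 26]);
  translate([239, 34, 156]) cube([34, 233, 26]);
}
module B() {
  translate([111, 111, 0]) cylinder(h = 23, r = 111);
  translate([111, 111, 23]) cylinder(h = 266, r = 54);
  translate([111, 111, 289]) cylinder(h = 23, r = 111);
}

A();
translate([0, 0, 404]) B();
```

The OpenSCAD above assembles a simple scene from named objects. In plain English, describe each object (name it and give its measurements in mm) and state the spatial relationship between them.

A is a four-legged stool. The seat is 273×301 mm, 23 mm thick, top at z = 404 mm. It stands on four square legs, each 34×34 mm in cross-section, from z = 0 to the seat underside, each flush with a corner of the seat. Four stretchers, 34 mm wide and 26 mm tall, connect adjacent legs with their undersides at z = 156 mm, each running between the inner faces of the legs it joins and aligned with the legs' outer faces on the other axis.

B is a spool: two coaxial disc flanges of radius 111 mm and thickness 23 mm, joined by a core cylinder of radius 54 mm and height 266 mm. The lower flange rests on z = 0 and the three cylinders share a vertical axis.

The spool is on top of the stool.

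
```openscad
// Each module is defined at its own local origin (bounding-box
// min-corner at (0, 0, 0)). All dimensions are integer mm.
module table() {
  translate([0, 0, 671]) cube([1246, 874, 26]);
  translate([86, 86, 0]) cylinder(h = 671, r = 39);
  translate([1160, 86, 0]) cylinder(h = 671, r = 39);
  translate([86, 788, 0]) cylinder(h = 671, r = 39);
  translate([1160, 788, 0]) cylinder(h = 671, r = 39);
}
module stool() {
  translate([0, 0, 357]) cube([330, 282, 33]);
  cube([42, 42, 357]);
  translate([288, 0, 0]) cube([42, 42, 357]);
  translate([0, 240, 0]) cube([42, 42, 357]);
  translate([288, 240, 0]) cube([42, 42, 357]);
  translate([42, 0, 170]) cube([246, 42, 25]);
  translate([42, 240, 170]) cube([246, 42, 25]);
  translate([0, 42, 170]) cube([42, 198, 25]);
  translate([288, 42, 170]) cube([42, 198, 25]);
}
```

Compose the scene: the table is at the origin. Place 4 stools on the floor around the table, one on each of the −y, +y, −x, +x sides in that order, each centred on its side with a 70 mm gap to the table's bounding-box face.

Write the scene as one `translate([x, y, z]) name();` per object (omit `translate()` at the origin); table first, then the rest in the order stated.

table();
translate([458, -352, 0]) stool();
translate([458, 944, 0]) stool();
translate([-400, 296, 0]) stool();
translate([1316, 296, 0]) stool();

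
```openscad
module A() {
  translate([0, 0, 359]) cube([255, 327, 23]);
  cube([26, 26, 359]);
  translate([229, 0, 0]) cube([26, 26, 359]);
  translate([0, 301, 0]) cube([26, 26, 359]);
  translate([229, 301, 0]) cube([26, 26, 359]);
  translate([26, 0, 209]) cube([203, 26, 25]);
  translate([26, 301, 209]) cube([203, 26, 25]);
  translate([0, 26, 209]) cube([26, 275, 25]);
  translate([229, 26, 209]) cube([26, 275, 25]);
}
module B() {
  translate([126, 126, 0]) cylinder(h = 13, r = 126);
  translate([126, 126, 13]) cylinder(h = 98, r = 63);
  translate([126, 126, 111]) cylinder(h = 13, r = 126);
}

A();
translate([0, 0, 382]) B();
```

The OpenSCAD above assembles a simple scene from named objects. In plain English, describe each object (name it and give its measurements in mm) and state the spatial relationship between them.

A is a simple wooden stool: a rectangular seat 255 mm (x) by 327 mm (y), 23 mm thick, top face at z = 382 mm, on four square legs, each 26×26 mm in cross-section. The legs rest on z = 0, each flush with a corner of the seat. Four stretchers, 26 mm wide and 25 mm tall, connect adjacent legs with their undersides at z = 209 mm, each running between the inner faces of the legs it joins and aligned with the legs' outer faces on the other axis.

B is a spool: two coaxial disc flanges of radius 126 mm and thickness 13 mm, joined by a core cylinder of radius 63 mm and height 98 mm. The lower flange rests on z = 0 and the three cylinders share a vertical axis.

The spool is on top of the stool.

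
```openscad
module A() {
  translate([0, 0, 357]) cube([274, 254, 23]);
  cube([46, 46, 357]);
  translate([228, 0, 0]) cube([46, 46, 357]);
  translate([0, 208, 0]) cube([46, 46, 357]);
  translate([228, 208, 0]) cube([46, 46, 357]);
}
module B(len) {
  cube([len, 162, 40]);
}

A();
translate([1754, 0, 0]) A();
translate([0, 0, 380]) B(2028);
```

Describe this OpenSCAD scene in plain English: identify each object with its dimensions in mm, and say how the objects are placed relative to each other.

A is a four-legged stool. The seat is a 274×254×23 mm slab whose top surface is at z = 380 mm; four square legs, each 46×46 mm in cross-section, run from the floor (z = 0) to the underside of the seat, each flush with a corner of the seat.

B is a rectangular beam 2028 mm long (x), 162 mm deep (y), 40 mm thick (z).

The beam spans the tops of two stools placed 1480 mm apart, resting at z = 380 mm.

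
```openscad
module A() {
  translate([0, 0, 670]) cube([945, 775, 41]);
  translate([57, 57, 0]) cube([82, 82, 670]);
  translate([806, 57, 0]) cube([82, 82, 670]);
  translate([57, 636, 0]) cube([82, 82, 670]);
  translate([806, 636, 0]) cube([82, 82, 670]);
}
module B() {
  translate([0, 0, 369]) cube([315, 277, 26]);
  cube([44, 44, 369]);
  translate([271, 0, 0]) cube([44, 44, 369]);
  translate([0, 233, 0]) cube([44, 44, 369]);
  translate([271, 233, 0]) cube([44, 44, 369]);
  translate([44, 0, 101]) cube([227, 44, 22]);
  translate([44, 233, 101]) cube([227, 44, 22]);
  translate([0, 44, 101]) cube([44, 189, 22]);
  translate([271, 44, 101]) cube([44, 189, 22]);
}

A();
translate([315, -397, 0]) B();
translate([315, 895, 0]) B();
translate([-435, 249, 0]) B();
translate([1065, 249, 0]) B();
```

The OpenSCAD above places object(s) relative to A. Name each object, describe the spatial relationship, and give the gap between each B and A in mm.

Each stool's nearest face is 120 mm from the table's bounding box.

A is a table. B is a stool. Four stools sit around the table at the −y, +y, −x, +x sides. The gap between each stool and the table is 120 mm.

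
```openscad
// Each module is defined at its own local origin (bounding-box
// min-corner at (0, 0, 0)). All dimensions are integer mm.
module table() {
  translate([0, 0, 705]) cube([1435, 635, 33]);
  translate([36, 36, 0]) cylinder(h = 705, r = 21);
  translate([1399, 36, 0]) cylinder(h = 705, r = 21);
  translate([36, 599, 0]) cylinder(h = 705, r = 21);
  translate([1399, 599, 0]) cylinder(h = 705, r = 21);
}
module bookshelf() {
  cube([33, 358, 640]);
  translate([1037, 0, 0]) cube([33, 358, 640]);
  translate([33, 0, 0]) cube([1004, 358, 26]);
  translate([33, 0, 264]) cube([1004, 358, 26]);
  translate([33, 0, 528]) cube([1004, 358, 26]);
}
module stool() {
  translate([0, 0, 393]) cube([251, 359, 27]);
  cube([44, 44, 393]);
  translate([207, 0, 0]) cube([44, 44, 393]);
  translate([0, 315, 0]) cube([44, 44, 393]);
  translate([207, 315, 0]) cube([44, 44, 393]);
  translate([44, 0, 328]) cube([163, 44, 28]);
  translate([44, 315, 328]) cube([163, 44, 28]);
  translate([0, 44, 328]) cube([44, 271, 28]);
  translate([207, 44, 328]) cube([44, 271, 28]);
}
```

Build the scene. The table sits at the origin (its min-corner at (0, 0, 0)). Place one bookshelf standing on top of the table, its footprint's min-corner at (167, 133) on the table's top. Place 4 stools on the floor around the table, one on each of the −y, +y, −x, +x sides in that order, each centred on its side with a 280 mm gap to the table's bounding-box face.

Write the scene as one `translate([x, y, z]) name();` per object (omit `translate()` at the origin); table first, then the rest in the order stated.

table();
translate([167, 133, 738]) bookshelf();
translate([592, -639, 0]) stool();
translate([592, 915, 0]) stool();
translate([-531, 138, 0]) stool();
translate([1715, 138, 0]) stool();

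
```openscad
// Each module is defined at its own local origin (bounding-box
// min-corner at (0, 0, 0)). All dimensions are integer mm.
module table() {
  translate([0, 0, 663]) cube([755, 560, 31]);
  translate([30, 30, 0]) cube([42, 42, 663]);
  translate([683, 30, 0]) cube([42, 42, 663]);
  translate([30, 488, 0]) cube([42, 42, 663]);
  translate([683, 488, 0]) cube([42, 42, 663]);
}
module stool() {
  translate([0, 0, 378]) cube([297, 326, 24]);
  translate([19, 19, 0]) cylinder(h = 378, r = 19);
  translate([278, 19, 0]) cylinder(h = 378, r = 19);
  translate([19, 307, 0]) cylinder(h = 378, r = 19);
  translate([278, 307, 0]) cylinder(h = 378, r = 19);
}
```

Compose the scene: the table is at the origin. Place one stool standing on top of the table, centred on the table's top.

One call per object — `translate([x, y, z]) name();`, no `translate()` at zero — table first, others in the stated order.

table();
translate([229, 117, 694]) stool();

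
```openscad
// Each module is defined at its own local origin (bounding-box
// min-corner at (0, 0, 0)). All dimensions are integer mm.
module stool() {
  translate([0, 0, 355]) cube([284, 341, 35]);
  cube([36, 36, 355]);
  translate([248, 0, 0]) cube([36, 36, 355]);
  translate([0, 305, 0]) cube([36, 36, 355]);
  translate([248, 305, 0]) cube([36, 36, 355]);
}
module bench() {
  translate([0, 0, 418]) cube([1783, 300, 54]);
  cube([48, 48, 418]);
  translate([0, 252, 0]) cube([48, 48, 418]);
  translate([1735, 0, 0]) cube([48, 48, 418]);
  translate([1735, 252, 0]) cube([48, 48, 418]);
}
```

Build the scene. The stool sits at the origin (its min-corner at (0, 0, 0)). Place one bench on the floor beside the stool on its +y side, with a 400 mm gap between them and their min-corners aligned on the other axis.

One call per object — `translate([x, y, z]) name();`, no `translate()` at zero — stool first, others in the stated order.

stool();
translate([0, 741, 0]) bench();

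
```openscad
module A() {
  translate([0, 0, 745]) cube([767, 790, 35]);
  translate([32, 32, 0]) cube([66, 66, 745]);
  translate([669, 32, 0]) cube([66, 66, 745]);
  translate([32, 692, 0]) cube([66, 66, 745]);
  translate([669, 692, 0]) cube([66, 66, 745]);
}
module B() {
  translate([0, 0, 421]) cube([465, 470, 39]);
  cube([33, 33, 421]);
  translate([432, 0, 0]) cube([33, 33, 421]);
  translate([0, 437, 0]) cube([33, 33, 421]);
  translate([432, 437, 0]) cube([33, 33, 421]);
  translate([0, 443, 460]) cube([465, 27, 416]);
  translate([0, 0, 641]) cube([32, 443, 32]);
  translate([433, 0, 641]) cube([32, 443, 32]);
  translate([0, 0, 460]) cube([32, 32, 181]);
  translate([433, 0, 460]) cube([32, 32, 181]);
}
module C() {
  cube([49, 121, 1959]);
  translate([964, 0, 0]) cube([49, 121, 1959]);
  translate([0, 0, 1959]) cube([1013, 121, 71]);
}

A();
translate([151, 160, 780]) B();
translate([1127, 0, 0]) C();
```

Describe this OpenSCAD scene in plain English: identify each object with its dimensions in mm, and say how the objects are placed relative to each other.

A is a rectangular dining table. The top is 767×790×35 mm with its upper surface at z = 780 mm. It stands on four 66×66 mm square legs, each inset 32 mm from the nearest pair of top edges, running from the floor to the underside of the top.

B is a chair: 465×470 mm seat, 39 mm thick, top at z = 460 mm, on four 33 mm square corner legs flush with the seat edges. A 27 mm thick backrest slab spans the full seat width, extending 416 mm above the seat top, its back face flush with the seat's +y edge. Two armrests of 32×32 mm section run along each side from the seat's front edge to the front of the backrest, top faces 213 mm above the seat top and outer faces flush with the seat's x-edges; a 32×32 mm post under the front of each armrest stands on the seat at the front corner.

C is a door frame. The clear opening is 915 mm wide and 1959 mm high. Two 49 mm wide jambs, 121 mm deep, stand either side of the opening from the floor to the top of the opening. A 71 mm thick head sits across the top of both jambs, spanning the full outside width of the frame.

The chair is on top of the table, centred. The door frame is on the floor beside the table on its +x side.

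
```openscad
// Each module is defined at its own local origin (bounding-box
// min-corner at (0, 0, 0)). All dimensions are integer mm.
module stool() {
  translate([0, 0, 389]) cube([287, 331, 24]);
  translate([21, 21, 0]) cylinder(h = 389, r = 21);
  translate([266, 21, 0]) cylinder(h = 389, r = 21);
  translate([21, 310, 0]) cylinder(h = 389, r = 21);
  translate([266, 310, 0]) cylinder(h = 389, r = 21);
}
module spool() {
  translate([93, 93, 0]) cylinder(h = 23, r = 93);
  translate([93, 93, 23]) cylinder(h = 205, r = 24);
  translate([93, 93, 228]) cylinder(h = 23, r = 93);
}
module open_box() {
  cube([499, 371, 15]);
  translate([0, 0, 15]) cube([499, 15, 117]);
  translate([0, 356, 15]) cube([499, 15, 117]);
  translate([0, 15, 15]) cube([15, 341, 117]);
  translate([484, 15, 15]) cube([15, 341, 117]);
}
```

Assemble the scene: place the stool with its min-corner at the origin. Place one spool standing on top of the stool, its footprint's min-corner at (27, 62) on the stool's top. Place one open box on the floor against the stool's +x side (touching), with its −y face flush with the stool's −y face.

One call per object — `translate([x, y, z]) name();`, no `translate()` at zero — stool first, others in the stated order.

stool();
translate([27, 62, 413]) spool();
translate([287, 0, 0]) open_box();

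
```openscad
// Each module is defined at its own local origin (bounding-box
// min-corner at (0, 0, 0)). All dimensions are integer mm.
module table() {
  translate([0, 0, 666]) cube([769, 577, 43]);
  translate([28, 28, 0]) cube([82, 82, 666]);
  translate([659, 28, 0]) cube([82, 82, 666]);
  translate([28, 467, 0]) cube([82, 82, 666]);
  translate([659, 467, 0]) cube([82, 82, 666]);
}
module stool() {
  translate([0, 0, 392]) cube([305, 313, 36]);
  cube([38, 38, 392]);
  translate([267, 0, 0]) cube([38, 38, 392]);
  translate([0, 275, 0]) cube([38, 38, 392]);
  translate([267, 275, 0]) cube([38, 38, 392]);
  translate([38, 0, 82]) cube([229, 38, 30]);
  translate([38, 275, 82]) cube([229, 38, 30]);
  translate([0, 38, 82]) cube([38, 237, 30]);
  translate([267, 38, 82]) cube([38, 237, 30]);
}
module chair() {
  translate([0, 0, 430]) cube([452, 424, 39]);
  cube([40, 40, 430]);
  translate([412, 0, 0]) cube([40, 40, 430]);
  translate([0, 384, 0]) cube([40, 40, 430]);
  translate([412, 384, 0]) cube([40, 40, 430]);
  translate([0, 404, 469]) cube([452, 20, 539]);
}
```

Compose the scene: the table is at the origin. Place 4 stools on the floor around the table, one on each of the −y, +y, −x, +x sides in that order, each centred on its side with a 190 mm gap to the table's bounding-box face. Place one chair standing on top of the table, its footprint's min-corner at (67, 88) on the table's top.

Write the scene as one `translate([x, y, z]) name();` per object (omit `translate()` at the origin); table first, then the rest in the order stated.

table();
translate([232, -503, 0]) stool();
translate([232, 767, 0]) stool();
translate([-495, 132, 0]) stool();
translate([959, 132, 0]) stool();
translate([67, 88, 709]) chair();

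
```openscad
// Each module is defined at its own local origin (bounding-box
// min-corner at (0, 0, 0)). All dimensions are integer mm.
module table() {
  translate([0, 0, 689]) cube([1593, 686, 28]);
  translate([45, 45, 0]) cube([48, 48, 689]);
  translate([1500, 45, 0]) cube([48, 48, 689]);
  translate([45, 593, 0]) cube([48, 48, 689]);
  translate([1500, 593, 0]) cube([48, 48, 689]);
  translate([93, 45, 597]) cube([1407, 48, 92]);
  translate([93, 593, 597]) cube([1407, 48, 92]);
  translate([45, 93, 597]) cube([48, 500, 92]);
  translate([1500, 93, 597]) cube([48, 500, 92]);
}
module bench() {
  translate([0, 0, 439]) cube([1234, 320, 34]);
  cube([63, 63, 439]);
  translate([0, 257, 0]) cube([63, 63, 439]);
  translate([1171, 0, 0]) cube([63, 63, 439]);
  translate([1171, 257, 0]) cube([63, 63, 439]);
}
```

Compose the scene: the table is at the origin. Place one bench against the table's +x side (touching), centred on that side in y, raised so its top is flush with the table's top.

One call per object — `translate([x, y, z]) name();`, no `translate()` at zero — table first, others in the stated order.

table();
translate([1593, 183, 244]) bench();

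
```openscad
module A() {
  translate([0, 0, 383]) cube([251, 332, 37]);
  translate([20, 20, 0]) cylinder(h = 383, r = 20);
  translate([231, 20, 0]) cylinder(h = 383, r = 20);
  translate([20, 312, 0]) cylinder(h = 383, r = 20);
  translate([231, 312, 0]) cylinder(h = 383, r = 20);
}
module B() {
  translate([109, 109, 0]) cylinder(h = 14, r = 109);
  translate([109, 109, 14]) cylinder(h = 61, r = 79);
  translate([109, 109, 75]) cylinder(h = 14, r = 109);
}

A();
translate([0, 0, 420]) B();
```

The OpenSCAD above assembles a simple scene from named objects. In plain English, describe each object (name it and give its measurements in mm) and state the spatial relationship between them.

A is a simple wooden stool: a rectangular seat 251 mm (x) by 332 mm (y), 37 mm thick, top face at z = 420 mm, on four round legs, each 40 mm in diameter. The legs rest on z = 0, each leg's axis is inset half a diameter from the nearest pair of seat edges (so the leg's bounding box is flush with the corner).

B is a spool: two coaxial disc flanges of radius 109 mm and thickness 14 mm, joined by a core cylinder of radius 79 mm and height 61 mm. The lower flange rests on z = 0 and the three cylinders share a vertical axis.

The spool is on top of the stool.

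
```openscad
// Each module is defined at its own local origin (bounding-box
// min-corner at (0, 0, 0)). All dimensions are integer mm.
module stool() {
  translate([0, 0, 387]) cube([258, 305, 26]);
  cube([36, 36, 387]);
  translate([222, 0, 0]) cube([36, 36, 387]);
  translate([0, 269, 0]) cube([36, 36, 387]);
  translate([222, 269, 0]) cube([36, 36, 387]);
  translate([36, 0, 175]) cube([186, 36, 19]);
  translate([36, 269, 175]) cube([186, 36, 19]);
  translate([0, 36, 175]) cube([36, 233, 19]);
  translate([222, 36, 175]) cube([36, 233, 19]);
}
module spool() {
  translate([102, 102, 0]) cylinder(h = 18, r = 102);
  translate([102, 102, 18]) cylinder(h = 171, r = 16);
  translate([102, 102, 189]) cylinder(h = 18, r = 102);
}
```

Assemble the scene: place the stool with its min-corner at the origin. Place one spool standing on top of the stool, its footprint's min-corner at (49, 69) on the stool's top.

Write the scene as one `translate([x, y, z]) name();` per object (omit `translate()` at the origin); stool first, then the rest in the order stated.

stool();
translate([49, 69, 413]) spool();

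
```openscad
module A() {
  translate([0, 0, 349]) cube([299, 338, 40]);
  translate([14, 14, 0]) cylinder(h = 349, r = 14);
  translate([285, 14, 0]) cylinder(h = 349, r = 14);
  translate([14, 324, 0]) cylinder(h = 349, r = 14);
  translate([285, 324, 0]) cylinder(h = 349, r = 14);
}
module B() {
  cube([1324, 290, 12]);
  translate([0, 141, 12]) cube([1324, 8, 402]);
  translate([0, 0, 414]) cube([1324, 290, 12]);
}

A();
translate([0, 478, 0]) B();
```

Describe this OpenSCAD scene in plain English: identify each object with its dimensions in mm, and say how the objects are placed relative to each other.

A is a four-legged stool. The seat is 299×338 mm, 40 mm thick, top at z = 389 mm. It stands on four round legs, each 28 mm in diameter, from z = 0 to the seat underside, each leg's axis is inset half a diameter from the nearest pair of seat edges (so the leg's bounding box is flush with the corner).

B is an I-beam lying along x, 1324 mm long. Overall section height 426 mm. Two flanges 290 mm wide (y) and 12 mm thick, one on the floor and one at the top; a web 8 mm thick runs between them, centred on the flange width.

The I-beam is on the floor beside the stool on its +y side.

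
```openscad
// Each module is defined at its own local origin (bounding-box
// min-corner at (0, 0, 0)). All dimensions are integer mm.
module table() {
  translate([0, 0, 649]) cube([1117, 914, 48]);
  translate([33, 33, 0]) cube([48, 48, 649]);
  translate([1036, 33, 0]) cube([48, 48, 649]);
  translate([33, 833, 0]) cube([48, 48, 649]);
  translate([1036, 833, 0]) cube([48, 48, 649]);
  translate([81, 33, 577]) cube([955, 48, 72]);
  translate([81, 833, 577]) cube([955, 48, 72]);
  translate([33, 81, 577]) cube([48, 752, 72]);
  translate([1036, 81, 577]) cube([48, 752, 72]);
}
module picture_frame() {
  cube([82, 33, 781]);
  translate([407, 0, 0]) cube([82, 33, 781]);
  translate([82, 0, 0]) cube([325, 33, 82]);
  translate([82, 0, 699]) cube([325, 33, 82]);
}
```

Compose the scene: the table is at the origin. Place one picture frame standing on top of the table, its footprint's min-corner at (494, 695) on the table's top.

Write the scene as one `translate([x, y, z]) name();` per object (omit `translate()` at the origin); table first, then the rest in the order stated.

table();
translate([494, 695, 697]) picture_frame();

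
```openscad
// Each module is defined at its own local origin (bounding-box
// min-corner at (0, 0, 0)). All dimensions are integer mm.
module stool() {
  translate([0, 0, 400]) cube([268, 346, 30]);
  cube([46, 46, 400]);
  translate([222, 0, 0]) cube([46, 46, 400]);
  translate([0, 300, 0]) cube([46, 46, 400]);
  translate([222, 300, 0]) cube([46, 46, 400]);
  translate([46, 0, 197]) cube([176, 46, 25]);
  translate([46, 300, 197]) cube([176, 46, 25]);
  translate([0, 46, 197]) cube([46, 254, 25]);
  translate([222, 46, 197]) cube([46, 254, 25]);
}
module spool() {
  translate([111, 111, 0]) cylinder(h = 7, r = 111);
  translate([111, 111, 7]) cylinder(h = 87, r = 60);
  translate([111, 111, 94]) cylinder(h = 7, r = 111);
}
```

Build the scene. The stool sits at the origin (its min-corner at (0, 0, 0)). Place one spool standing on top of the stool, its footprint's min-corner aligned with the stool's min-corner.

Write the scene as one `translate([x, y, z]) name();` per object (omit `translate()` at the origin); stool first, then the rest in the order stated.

stool();
translate([0, 0, 430]) spool();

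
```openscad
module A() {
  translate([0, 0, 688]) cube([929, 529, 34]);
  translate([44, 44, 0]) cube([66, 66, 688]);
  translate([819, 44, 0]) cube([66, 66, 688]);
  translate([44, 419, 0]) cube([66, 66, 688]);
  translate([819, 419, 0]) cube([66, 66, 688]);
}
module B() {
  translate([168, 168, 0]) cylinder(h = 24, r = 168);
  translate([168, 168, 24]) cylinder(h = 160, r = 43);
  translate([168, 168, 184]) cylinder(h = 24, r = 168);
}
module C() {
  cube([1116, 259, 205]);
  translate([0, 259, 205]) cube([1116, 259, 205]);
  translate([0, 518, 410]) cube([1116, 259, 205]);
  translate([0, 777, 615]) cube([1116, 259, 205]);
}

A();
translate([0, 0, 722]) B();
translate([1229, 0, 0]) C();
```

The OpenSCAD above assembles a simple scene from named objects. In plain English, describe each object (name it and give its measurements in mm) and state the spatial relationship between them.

A is a table: top 929 mm (x) × 529 mm (y), 34 mm thick, upper face at z = 722 mm, on four 66×66 mm square legs, each inset 44 mm from the nearest pair of top edges, running from z = 0 to the bottom of the top.

B is a spool: two coaxial disc flanges of radius 168 mm and thickness 24 mm, joined by a core cylinder of radius 43 mm and height 160 mm. The lower flange rests on z = 0 and the three cylinders share a vertical axis.

C is a run of 4 identical solid stair steps. Each tread is 1116×259 mm and each step block is 205 mm high. Step 1 rests on the floor; step k is offset from step 1 by (k−1)×259 mm in y and (k−1)×205 mm in z.

The spool is on top of the table. The staircase is on the floor beside the table on its +x side.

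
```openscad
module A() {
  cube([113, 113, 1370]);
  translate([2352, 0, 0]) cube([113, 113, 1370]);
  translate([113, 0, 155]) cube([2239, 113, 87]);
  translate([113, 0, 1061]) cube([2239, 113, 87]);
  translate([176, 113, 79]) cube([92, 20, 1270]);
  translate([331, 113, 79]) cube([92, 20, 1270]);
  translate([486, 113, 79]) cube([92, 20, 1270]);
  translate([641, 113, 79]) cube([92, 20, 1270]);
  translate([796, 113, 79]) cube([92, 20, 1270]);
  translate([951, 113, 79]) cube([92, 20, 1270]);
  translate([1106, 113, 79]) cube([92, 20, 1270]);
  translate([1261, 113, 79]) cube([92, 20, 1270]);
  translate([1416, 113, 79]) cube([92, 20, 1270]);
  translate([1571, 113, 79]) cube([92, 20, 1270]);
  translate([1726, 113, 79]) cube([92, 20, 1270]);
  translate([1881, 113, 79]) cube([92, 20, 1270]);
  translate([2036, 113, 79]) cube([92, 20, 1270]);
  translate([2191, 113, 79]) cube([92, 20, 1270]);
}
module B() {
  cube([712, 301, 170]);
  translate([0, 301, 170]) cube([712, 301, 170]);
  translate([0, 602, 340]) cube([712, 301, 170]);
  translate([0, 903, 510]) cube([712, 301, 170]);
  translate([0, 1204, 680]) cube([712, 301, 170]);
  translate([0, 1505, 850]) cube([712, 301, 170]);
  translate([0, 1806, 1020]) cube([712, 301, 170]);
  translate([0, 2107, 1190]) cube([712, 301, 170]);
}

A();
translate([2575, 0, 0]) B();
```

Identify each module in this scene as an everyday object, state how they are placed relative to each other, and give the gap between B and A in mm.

The staircase's nearest face is 110 mm from the fence section's +x face.

A is a fence section. B is a staircase. The staircase is on the floor beside the fence section on its +x side. The gap between the staircase and the fence section is 110 mm.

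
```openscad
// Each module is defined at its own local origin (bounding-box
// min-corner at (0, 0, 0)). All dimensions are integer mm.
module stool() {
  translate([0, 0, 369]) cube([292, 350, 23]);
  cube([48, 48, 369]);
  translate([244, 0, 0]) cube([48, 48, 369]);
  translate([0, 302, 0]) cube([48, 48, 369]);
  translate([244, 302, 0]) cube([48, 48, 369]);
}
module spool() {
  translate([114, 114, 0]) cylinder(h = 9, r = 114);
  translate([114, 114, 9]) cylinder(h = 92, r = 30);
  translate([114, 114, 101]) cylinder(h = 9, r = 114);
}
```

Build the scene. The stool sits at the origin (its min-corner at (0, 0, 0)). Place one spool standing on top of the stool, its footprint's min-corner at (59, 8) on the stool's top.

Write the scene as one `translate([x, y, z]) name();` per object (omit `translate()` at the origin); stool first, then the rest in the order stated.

stool();
translate([59, 8, 392]) spool();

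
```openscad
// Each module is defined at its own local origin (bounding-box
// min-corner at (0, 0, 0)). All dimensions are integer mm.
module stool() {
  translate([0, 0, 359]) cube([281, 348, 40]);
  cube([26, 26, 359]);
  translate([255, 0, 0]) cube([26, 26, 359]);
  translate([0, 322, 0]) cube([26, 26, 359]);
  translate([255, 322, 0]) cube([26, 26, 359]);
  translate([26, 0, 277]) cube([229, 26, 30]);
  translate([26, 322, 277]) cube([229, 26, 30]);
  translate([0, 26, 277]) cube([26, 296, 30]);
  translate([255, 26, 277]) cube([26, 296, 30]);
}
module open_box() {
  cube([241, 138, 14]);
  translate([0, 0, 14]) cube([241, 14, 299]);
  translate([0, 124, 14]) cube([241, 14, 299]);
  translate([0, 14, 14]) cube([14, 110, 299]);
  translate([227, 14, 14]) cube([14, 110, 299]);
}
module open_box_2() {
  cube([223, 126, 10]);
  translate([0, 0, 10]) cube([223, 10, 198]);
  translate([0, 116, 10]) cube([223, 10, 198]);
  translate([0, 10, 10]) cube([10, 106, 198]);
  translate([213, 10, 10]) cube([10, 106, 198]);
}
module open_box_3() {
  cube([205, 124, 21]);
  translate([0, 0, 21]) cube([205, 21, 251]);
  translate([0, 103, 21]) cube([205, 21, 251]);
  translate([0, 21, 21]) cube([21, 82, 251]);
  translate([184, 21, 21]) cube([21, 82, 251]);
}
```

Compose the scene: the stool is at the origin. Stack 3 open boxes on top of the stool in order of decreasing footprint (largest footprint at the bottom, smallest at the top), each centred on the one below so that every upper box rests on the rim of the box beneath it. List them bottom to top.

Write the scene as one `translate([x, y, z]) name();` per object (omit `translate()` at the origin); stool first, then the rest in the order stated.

stool();
translate([20, 105, 399]) open_box();
translate([29, 111, 712]) open_box_2();
translate([38, 112, 920]) open_box_3();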